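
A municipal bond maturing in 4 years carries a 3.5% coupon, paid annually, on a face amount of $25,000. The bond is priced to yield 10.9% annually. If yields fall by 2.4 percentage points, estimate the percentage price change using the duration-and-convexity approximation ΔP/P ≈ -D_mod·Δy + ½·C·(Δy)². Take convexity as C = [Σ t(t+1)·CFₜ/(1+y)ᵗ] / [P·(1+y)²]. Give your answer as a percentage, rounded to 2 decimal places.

With y = 0.109:
  t   CF        PV=CF/(1+0.109)^t    t·PV        t(t+1)·PV
  1       875.00       788.9991       788.9991       1,577.9982
  2       875.00       711.4509     1,422.9019       4,268.7057
  3       875.00       641.5247     1,924.5742       7,698.2970
  4    25,875.00    17,106.2248    68,424.8990     342,124.4951
  Σ                 19,248.1995    72,561.3743     355,669.4960
P = 19,248.1995; D_Mac = 3.76977 yrs; D_mod = 3.39926 yrs; C = 15.02427.
Duration effect: -3.39926 × (-0.024) = +0.081582
Convexity effect: 0.5 × 15.02427 × (-0.024)² = +0.0043270
ΔP/P ≈ +0.081582 + 0.0043270 = +0.085909 = +8.5909%.

+8.59%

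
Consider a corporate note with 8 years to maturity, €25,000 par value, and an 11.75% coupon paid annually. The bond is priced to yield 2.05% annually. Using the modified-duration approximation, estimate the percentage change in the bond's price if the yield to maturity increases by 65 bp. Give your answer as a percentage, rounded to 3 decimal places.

Periodic yield y = 0.0205. Modified duration first:
  t   CF        PV=CF/(1+0.0205)^t    t·PV
  1     2,937.50     2,878.4909     2,878.4909
  2     2,937.50     2,820.6673     5,641.3345
  3     2,937.50     2,764.0052     8,292.0155
  4     2,937.50     2,708.4813    10,833.9251
  5     2,937.50     2,654.0728    13,270.3640
  6     2,937.50     2,600.7573    15,604.5436
  7     2,937.50     2,548.5128    17,839.5893
  8    27,937.50    23,751.0858   190,008.6862
  Σ                 42,726.0732   264,368.9491
P = 42,726.0732; D_Mac = 6.18753 yrs; D_mod = 6.18753/(1+0.0205) = 6.06324 yrs.
ΔP/P ≈ -D_mod · Δy = -6.06324 × (+0.0065) = -0.039411 = -3.9411%.

-3.941%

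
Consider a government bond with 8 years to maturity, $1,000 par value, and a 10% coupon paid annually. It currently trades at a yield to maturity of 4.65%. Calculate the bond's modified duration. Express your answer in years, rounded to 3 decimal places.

Periodic yield y = 0.0465. First find Macaulay duration:
  t   CF        PV=CF/(1+0.0465)^t    t·PV
  1       100.00        95.5566        95.5566
  2       100.00        91.3107       182.6213
  3       100.00        87.2534       261.7602
  4       100.00        83.3764       333.5055
  5       100.00        79.6717       398.3583
  6       100.00        76.1315       456.7892
  7       100.00        72.7487       509.2411
  8     1,100.00       764.6784     6,117.4272
  Σ                  1,350.7274     8,355.2594
P = 1,350.7274; Macaulay duration = 8,355.2594 / 1,350.7274 = 6.18575 years.
Modified duration = D_Mac / (1 + y) = 6.18575 / 1.0465 = 5.91089 years.

5.911 years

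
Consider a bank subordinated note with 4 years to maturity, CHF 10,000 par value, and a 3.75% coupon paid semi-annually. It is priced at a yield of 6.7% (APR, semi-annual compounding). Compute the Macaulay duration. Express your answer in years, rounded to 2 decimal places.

Periodic yield y = 0.0335. Discount each cash flow and weight by its period:
  t   CF        PV=CF/(1+0.0335)^t    t·PV
  1       187.50       181.4224       181.4224
  2       187.50       175.5417       351.0834
  3       187.50       169.8517       509.5550
  4       187.50       164.3461       657.3843
  5       187.50       159.0189       795.0947
  6       187.50       153.8645       923.1869
  7       187.50       148.8771     1,042.1397
  8    10,187.50     7,826.7917    62,614.3333
  Σ                  8,979.7140    67,074.1998
Price P = Σ PV = 8,979.7140.
Macaulay duration = Σ(t·PV) / P = 67,074.1998 / 8,979.7140 = 7.46953 half-year periods.
In years: 7.46953 / 2 = 3.73476 years.

3.73 years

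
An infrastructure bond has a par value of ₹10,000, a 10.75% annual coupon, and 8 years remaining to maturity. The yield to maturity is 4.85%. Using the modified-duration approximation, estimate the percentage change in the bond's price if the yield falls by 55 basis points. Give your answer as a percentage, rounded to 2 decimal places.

+3.20%

Periodic yield y = 0.0485. Modified duration first:
  t   CF        PV=CF/(1+0.0485)^t    t·PV
  1     1,075.00     1,025.2742     1,025.2742
  2     1,075.00       977.8485     1,955.6971
  3     1,075.00       932.6166     2,797.8499
  4     1,075.00       889.4770     3,557.9080
  5     1,075.00       848.3329     4,241.6643
  6     1,075.00       809.0919     4,854.5514
  7     1,075.00       771.6661     5,401.6627
  8    11,075.00     7,582.2178    60,657.7425
  Σ                 13,836.5251    84,492.3502
P = 13,836.5251; D_Mac = 6.10647 yrs; D_mod = 6.10647/(1+0.0485) = 5.82401 yrs.
ΔP/P ≈ -D_mod · Δy = -5.82401 × (-0.0055) = +0.032032 = +3.2032%.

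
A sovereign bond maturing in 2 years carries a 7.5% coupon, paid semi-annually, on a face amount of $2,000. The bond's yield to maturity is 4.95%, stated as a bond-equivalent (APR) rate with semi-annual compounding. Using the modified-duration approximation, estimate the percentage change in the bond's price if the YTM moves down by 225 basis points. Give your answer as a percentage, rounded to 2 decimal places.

Periodic yield y = 0.02475. Modified duration first:
  t   CF        PV=CF/(1+0.02475)^t    t·PV
  1        75.00        73.1886        73.1886
  2        75.00        71.4209       142.8418
  3        75.00        69.6959       209.0878
  4     2,075.00     1,881.6827     7,526.7308
  Σ                  2,095.9881     7,951.8491
P = 2,095.9881; D_Mac = 3.79384 half-year periods = 1.89692 yrs; D_mod = 1.89692/(1+0.02475) = 1.85111 yrs.
ΔP/P ≈ -D_mod · Δy = -1.85111 × (-0.0225) = +0.041650 = +4.1650%.

+4.16%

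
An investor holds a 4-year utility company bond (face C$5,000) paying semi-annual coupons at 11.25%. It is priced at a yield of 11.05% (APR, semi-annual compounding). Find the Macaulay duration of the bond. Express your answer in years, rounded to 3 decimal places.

Periodic yield y = 0.05525. Discount each cash flow and weight by its period:
  t   CF        PV=CF/(1+0.05525)^t    t·PV
  1       281.25       266.5245       266.5245
  2       281.25       252.5700       505.1401
  3       281.25       239.3462       718.0385
  4       281.25       226.8146       907.2586
  5       281.25       214.9392     1,074.6962
  6       281.25       203.6856     1,222.1137
  7       281.25       193.0212     1,351.1484
  8     5,281.25     3,434.7398    27,477.9182
  Σ                  5,031.6412    33,522.8382
Price P = Σ PV = 5,031.6412.
Macaulay duration = Σ(t·PV) / P = 33,522.8382 / 5,031.6412 = 6.66241 half-year periods.
In years: 6.66241 / 2 = 3.33120 years.

3.331 years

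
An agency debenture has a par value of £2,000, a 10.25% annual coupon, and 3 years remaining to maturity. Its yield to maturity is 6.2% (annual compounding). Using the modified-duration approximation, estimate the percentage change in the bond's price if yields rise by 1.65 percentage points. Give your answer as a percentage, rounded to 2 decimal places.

-4.26%

Periodic yield y = 0.062. Modified duration first:
  t   CF        PV=CF/(1+0.062)^t    t·PV
  1       205.00       193.0320       193.0320
  2       205.00       181.7627       363.5255
  3     2,205.00     1,840.9205     5,522.7616
  Σ                  2,215.7153     6,079.3191
P = 2,215.7153; D_Mac = 2.74373 yrs; D_mod = 2.74373/(1+0.062) = 2.58355 yrs.
ΔP/P ≈ -D_mod · Δy = -2.58355 × (+0.0165) = -0.042629 = -4.2629%.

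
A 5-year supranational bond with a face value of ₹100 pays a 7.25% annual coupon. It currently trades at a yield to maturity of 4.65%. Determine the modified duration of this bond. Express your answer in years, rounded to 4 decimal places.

4.2092 years

Periodic yield y = 0.0465. First find Macaulay duration:
  t   CF        PV=CF/(1+0.0465)^t    t·PV
  1         7.25         6.9279         6.9279
  2         7.25         6.6200        13.2400
  3         7.25         6.3259        18.9776
  4         7.25         6.0448        24.1792
  5       107.25        85.4478       427.2392
  Σ                    111.3664       490.5639
P = 111.3664; Macaulay duration = 490.5639 / 111.3664 = 4.40495 years.
Modified duration = D_Mac / (1 + y) = 4.40495 / 1.0465 = 4.20923 years.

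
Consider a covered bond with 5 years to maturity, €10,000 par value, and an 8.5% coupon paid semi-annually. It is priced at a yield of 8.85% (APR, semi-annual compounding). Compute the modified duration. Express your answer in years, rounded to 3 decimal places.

3.992 years

Periodic yield y = 0.04425. First find Macaulay duration:
  t   CF        PV=CF/(1+0.04425)^t    t·PV
  1       425.00       406.9907       406.9907
  2       425.00       389.7445       779.4889
  3       425.00       373.2291     1,119.6873
  4       425.00       357.4135     1,429.6541
  5       425.00       342.2682     1,711.3408
  6       425.00       327.7646     1,966.5875
  7       425.00       313.8756     2,197.1291
  8       425.00       300.5751     2,404.6011
  9       425.00       287.8383     2,590.5447
  10   10,425.00     6,761.3159    67,613.1585
  Σ                  9,861.0154    82,219.1828
P = 9,861.0154; Macaulay duration = 82,219.1828 / 9,861.0154 = 8.33780 half-year periods = 4.16890 years.
Modified duration = D_Mac / (1 + y) = 4.16890 / 1.04425 = 3.99224 years.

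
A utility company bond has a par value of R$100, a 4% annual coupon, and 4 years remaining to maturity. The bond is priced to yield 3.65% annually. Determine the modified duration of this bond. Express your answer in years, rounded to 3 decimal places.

Periodic yield y = 0.0365. First find Macaulay duration:
  t   CF        PV=CF/(1+0.0365)^t    t·PV
  1         4.00         3.8591         3.8591
  2         4.00         3.7232         7.4465
  3         4.00         3.5921        10.7764
  4       104.00        90.1065       360.4260
  Σ                    101.2810       382.5080
P = 101.2810; Macaulay duration = 382.5080 / 101.2810 = 3.77670 years.
Modified duration = D_Mac / (1 + y) = 3.77670 / 1.0365 = 3.64370 years.

3.644 years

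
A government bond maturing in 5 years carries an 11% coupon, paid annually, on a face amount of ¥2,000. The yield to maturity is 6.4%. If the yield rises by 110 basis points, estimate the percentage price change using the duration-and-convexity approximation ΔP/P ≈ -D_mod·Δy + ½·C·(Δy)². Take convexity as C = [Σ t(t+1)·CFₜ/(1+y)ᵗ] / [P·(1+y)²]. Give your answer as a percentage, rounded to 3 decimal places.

With y = 0.064:
  t   CF        PV=CF/(1+0.064)^t    t·PV        t(t+1)·PV
  1       220.00       206.7669       206.7669         413.5338
  2       220.00       194.3298       388.6596       1,165.9789
  3       220.00       182.6408       547.9224       2,191.6896
  4       220.00       171.6549       686.6195       3,433.0977
  5     2,220.00     1,627.9641     8,139.8207      48,838.9242
  Σ                  2,383.3566     9,969.7892      56,043.2242
P = 2,383.3566; D_Mac = 4.18309 yrs; D_mod = 3.93147 yrs; C = 20.77069.
Duration effect: -3.93147 × (+0.011) = -0.043246
Convexity effect: 0.5 × 20.77069 × (0.011)² = +0.0012566
ΔP/P ≈ -0.043246 + 0.0012566 = -0.041990 = -4.1990%.

-4.199%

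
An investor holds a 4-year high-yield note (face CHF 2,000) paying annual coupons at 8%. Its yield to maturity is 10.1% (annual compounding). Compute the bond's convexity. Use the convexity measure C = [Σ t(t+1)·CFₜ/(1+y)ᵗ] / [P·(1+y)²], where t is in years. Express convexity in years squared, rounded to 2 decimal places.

With y = 0.101:
  t   CF        PV=CF/(1+0.101)^t    t·PV        t(t+1)·PV
  1       160.00       145.3224       145.3224         290.6449
  2       160.00       131.9913       263.9826         791.9479
  3       160.00       119.8831       359.6494       1,438.5974
  4     2,160.00     1,469.9565     5,879.8259      29,399.1295
  Σ                  1,867.1533     6,648.7803      31,920.3196
P = 1,867.1533.
Convexity = Σ t(t+1)·PV / [P·(1+y)²] = 31,920.3196 / (1,867.1533 × 1.212201) = 14.10304.

14.10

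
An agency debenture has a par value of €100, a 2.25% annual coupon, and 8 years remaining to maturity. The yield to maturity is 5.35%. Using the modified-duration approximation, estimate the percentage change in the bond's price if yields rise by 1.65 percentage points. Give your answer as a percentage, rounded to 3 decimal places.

-11.474%

Periodic yield y = 0.0535. Modified duration first:
  t   CF        PV=CF/(1+0.0535)^t    t·PV
  1         2.25         2.1357         2.1357
  2         2.25         2.0273         4.0546
  3         2.25         1.9243         5.7730
  4         2.25         1.8266         7.3064
  5         2.25         1.7338         8.6692
  6         2.25         1.6458         9.8748
  7         2.25         1.5622        10.9355
  8       102.25        67.3887       539.1095
  Σ                     80.2445       587.8587
P = 80.2445; D_Mac = 7.32585 yrs; D_mod = 7.32585/(1+0.0535) = 6.95382 yrs.
ΔP/P ≈ -D_mod · Δy = -6.95382 × (+0.0165) = -0.114738 = -11.4738%.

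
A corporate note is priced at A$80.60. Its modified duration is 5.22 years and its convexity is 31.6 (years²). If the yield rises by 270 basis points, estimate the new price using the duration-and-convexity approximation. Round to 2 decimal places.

A$70.17

Duration effect: -D_mod·Δy = -5.22 × (+0.027) = -0.140940
Convexity effect: ½·C·(Δy)² = 0.5 × 31.6 × (0.027)² = +0.0115182
ΔP/P ≈ -0.140940 + 0.0115182 = -0.1294218
New price ≈ 80.60 × (1 - 0.1294218) = 70.16860292.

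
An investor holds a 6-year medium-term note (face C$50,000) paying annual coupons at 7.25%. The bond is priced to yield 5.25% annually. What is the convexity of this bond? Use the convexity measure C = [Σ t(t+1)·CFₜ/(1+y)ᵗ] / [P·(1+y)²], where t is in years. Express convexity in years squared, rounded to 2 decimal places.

30.57

With y = 0.0525:
  t   CF        PV=CF/(1+0.0525)^t    t·PV        t(t+1)·PV
  1     3,625.00     3,444.1805     3,444.1805       6,888.3610
  2     3,625.00     3,272.3805     6,544.7611      19,634.2833
  3     3,625.00     3,109.1502     9,327.4505      37,309.8019
  4     3,625.00     2,954.0619    11,816.2476      59,081.2382
  5     3,625.00     2,806.7097    14,033.5483      84,201.2896
  6    53,625.00    39,448.8801   236,693.2803   1,656,852.9621
  Σ                 55,035.3628   281,859.4683   1,863,967.9362
P = 55,035.3628.
Convexity = Σ t(t+1)·PV / [P·(1+y)²] = 1,863,967.9362 / (55,035.3628 × 1.107756) = 30.57401.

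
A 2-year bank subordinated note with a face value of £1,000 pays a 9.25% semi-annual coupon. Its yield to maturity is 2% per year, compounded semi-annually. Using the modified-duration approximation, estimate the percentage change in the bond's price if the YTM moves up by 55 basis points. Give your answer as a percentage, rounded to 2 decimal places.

-1.02%

Periodic yield y = 0.01. Modified duration first:
  t   CF        PV=CF/(1+0.01)^t    t·PV
  1        46.25        45.7921        45.7921
  2        46.25        45.3387        90.6774
  3        46.25        44.8898       134.6694
  4     1,046.25     1,005.4257     4,021.7027
  Σ                  1,141.4463     4,292.8416
P = 1,141.4463; D_Mac = 3.76088 half-year periods = 1.88044 yrs; D_mod = 1.88044/(1+0.01) = 1.86182 yrs.
ΔP/P ≈ -D_mod · Δy = -1.86182 × (+0.0055) = -0.010240 = -1.0240%.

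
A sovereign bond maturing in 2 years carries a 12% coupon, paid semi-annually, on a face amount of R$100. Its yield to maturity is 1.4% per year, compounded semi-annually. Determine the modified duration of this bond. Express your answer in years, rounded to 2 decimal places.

Periodic yield y = 0.007. First find Macaulay duration:
  t   CF        PV=CF/(1+0.007)^t    t·PV
  1         6.00         5.9583         5.9583
  2         6.00         5.9169        11.8337
  3         6.00         5.8757        17.6272
  4       106.00       103.0832       412.3329
  Σ                    120.8341       447.7522
P = 120.8341; Macaulay duration = 447.7522 / 120.8341 = 3.70551 half-year periods = 1.85276 years.
Modified duration = D_Mac / (1 + y) = 1.85276 / 1.007 = 1.83988 years.

1.84 years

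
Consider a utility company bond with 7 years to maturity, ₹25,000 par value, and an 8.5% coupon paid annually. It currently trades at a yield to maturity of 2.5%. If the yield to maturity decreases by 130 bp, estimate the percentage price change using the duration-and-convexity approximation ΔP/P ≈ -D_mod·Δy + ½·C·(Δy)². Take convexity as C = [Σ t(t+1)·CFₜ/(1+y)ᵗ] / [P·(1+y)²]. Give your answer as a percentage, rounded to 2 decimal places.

With y = 0.025:
  t   CF        PV=CF/(1+0.025)^t    t·PV        t(t+1)·PV
  1     2,125.00     2,073.1707     2,073.1707       4,146.3415
  2     2,125.00     2,022.6056     4,045.2112      12,135.6336
  3     2,125.00     1,973.2737     5,919.8212      23,679.2850
  4     2,125.00     1,925.1451     7,700.5805      38,502.9024
  5     2,125.00     1,878.1904     9,390.9518      56,345.7108
  6     2,125.00     1,832.3808    10,994.2850      76,959.9953
  7    27,125.00    22,819.3195   159,735.2365   1,277,881.8921
  Σ                 34,524.0859   199,859.2570   1,489,651.7606
P = 34,524.0859; D_Mac = 5.78898 yrs; D_mod = 5.64779 yrs; C = 41.06907.
Duration effect: -5.64779 × (-0.013) = +0.073421
Convexity effect: 0.5 × 41.06907 × (-0.013)² = +0.0034703
ΔP/P ≈ +0.073421 + 0.0034703 = +0.076892 = +7.6892%.

+7.69%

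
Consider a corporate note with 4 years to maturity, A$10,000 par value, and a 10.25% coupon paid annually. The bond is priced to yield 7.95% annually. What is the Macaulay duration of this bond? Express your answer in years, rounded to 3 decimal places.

Periodic yield y = 0.0795. Discount each cash flow and weight by its year:
  t   CF        PV=CF/(1+0.0795)^t    t·PV
  1     1,025.00       949.5137       949.5137
  2     1,025.00       879.5865     1,759.1731
  3     1,025.00       814.8092     2,444.4276
  4    11,025.00     8,118.7284    32,474.9135
  Σ                 10,762.6378    37,628.0278
Price P = Σ PV = 10,762.6378.
Macaulay duration = Σ(t·PV) / P = 37,628.0278 / 10,762.6378 = 3.49617 years.

3.496 years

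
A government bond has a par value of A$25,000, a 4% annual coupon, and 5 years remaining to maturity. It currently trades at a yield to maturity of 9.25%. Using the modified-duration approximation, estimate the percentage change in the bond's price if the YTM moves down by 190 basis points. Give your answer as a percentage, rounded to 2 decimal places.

Periodic yield y = 0.0925. Modified duration first:
  t   CF        PV=CF/(1+0.0925)^t    t·PV
  1     1,000.00       915.3318       915.3318
  2     1,000.00       837.8323     1,675.6646
  3     1,000.00       766.8946     2,300.6837
  4     1,000.00       701.9630     2,807.8520
  5    26,000.00    16,705.7555    83,528.7773
  Σ                 19,927.7771    91,228.3094
P = 19,927.7771; D_Mac = 4.57795 yrs; D_mod = 4.57795/(1+0.0925) = 4.19034 yrs.
ΔP/P ≈ -D_mod · Δy = -4.19034 × (-0.019) = +0.079616 = +7.9616%.

+7.96%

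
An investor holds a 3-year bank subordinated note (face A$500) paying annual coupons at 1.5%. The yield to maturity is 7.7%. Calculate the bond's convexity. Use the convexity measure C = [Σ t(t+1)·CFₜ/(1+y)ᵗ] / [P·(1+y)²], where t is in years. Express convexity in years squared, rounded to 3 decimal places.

With y = 0.077:
  t   CF        PV=CF/(1+0.077)^t    t·PV        t(t+1)·PV
  1         7.50         6.9638         6.9638          13.9276
  2         7.50         6.4659        12.9318          38.7955
  3       507.50       406.2458     1,218.7375       4,874.9502
  Σ                    419.6756     1,238.6332       4,927.6732
P = 419.6756.
Convexity = Σ t(t+1)·PV / [P·(1+y)²] = 4,927.6732 / (419.6756 × 1.159929) = 10.12271.

10.123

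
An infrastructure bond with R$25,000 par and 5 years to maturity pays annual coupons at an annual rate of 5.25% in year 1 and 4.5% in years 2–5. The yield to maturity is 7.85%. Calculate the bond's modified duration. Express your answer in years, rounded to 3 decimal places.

Periodic yield y = 0.0785. First find Macaulay duration:
  t   CF        PV=CF/(1+0.0785)^t    t·PV
  1     1,312.50     1,216.9680     1,216.9680
  2     1,125.00       967.1909     1,934.3819
  3     1,125.00       896.7927     2,690.3782
  4     1,125.00       831.5185     3,326.0741
  5    26,125.00    17,904.2260    89,521.1302
  Σ                 21,816.6962    98,688.9323
P = 21,816.6962; Macaulay duration = 98,688.9323 / 21,816.6962 = 4.52355 years.
Modified duration = D_Mac / (1 + y) = 4.52355 / 1.0785 = 4.19430 years.

4.194 years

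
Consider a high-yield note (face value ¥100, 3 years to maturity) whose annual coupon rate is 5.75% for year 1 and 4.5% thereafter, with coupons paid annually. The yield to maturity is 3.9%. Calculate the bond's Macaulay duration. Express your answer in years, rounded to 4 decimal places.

Periodic yield y = 0.039. Discount each cash flow and weight by its year:
  t   CF        PV=CF/(1+0.039)^t    t·PV
  1         5.75         5.5342         5.5342
  2         4.50         4.1685         8.3370
  3       104.50        93.1686       279.5059
  Σ                    102.8713       293.3770
Price P = Σ PV = 102.8713.
Macaulay duration = Σ(t·PV) / P = 293.3770 / 102.8713 = 2.85188 years.

2.8519 years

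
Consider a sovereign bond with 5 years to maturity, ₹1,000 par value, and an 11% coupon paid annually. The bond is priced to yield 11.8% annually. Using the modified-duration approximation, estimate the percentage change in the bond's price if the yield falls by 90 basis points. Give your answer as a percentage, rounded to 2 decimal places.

Periodic yield y = 0.118. Modified duration first:
  t   CF        PV=CF/(1+0.118)^t    t·PV
  1       110.00        98.3900        98.3900
  2       110.00        88.0054       176.0107
  3       110.00        78.7168       236.1503
  4       110.00        70.4086       281.6342
  5     1,110.00       635.4977     3,177.4883
  Σ                    971.0183     3,969.6736
P = 971.0183; D_Mac = 4.08816 yrs; D_mod = 4.08816/(1+0.118) = 3.65667 yrs.
ΔP/P ≈ -D_mod · Δy = -3.65667 × (-0.009) = +0.032910 = +3.2910%.

+3.29%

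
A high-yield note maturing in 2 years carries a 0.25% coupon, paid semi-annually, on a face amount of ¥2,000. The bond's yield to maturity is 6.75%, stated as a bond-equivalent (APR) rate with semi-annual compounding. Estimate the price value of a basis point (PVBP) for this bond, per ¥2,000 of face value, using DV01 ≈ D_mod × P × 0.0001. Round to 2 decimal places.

Periodic yield y = 0.03375.
  t   CF        PV=CF/(1+0.03375)^t    t·PV
  1         2.50         2.4184         2.4184
  2         2.50         2.3394         4.6788
  3         2.50         2.2630         6.7891
  4     2,002.50     1,753.5188     7,014.0753
  Σ                  1,760.5397     7,027.9617
P = 1,760.5397; D_Mac = 3.99194 half-year periods = 1.99597 yrs; D_mod = 1.93080 yrs.
DV01 ≈ 1.93080 × 1,760.5397 × 0.0001 = 0.339926.

¥0.34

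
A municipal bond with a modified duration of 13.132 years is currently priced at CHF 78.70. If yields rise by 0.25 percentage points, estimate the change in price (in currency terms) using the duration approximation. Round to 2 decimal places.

Duration approximation: ΔP/P ≈ -D_mod · Δy = -13.132 × (+0.0025) = -0.032830.
ΔP ≈ 78.70 × (-0.032830) = -2.583721.

-CHF 2.58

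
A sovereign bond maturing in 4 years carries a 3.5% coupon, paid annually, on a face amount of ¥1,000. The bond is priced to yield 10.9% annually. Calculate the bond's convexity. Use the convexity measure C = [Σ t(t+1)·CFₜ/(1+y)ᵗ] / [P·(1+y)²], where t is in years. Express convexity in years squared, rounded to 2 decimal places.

With y = 0.109:
  t   CF        PV=CF/(1+0.109)^t    t·PV        t(t+1)·PV
  1        35.00        31.5600        31.5600          63.1199
  2        35.00        28.4580        56.9161         170.7482
  3        35.00        25.6610        76.9830         307.9319
  4     1,035.00       684.2490     2,736.9960      13,684.9798
  Σ                    769.9280     2,902.4550      14,226.7798
P = 769.9280.
Convexity = Σ t(t+1)·PV / [P·(1+y)²] = 14,226.7798 / (769.9280 × 1.229881) = 15.02427.

15.02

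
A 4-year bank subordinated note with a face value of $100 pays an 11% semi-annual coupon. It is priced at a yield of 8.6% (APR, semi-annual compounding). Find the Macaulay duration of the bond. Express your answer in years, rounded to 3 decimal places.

3.370 years

Periodic yield y = 0.043. Discount each cash flow and weight by its period:
  t   CF        PV=CF/(1+0.043)^t    t·PV
  1         5.50         5.2733         5.2733
  2         5.50         5.0558        10.1117
  3         5.50         4.8474        14.5422
  4         5.50         4.6476        18.5903
  5         5.50         4.4560        22.2798
  6         5.50         4.2723        25.6335
  7         5.50         4.0961        28.6728
  8       105.50        75.3317       602.6539
  Σ                    107.9801       727.7575
Price P = Σ PV = 107.9801.
Macaulay duration = Σ(t·PV) / P = 727.7575 / 107.9801 = 6.73973 half-year periods.
In years: 6.73973 / 2 = 3.36987 years.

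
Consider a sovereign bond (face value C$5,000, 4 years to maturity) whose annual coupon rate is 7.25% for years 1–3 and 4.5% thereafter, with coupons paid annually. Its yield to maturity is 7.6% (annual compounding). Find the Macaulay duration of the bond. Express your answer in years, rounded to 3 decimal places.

3.602 years

Periodic yield y = 0.076. Discount each cash flow and weight by its year:
  t   CF        PV=CF/(1+0.076)^t    t·PV
  1       362.50       336.8959       336.8959
  2       362.50       313.1003       626.2006
  3       362.50       290.9854       872.9562
  4     5,225.00     3,897.9585    15,591.8339
  Σ                  4,838.9401    17,427.8866
Price P = Σ PV = 4,838.9401.
Macaulay duration = Σ(t·PV) / P = 17,427.8866 / 4,838.9401 = 3.60159 years.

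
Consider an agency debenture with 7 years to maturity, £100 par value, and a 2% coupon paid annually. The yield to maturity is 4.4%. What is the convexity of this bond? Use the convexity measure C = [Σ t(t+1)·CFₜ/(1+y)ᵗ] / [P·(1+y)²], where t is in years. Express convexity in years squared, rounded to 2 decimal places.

47.14

With y = 0.044:
  t   CF        PV=CF/(1+0.044)^t    t·PV        t(t+1)·PV
  1         2.00         1.9157         1.9157           3.8314
  2         2.00         1.8350         3.6699          11.0098
  3         2.00         1.7576         5.2729          21.0916
  4         2.00         1.6836         6.7342          33.6712
  5         2.00         1.6126         8.0630          48.3781
  6         2.00         1.5446         9.2678          64.8748
  7       102.00        75.4565       528.1955       4,225.5642
  Σ                     85.8056       563.1192       4,408.4212
P = 85.8056.
Convexity = Σ t(t+1)·PV / [P·(1+y)²] = 4,408.4212 / (85.8056 × 1.089936) = 47.13748.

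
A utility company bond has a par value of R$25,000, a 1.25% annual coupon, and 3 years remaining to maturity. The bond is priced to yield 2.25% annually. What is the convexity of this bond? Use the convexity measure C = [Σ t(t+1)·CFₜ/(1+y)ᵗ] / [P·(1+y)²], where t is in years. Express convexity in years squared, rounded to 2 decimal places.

11.29

With y = 0.0225:
  t   CF        PV=CF/(1+0.0225)^t    t·PV        t(t+1)·PV
  1       312.50       305.6235       305.6235         611.2469
  2       312.50       298.8983       597.7965       1,793.3896
  3    25,312.50    23,678.0041    71,034.0122     284,136.0486
  Σ                 24,282.5258    71,937.4321     286,540.6851
P = 24,282.5258.
Convexity = Σ t(t+1)·PV / [P·(1+y)²] = 286,540.6851 / (24,282.5258 × 1.045506) = 11.28667.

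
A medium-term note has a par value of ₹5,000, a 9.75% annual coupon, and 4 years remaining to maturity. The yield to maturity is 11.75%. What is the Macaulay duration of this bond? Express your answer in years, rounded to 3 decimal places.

Periodic yield y = 0.1175. Discount each cash flow and weight by its year:
  t   CF        PV=CF/(1+0.1175)^t    t·PV
  1       487.50       436.2416       436.2416
  2       487.50       390.3728       780.7456
  3       487.50       349.3269     1,047.9807
  4     5,487.50     3,518.7175    14,074.8702
  Σ                  4,694.6589    16,339.8381
Price P = Σ PV = 4,694.6589.
Macaulay duration = Σ(t·PV) / P = 16,339.8381 / 4,694.6589 = 3.48052 years.

3.481 years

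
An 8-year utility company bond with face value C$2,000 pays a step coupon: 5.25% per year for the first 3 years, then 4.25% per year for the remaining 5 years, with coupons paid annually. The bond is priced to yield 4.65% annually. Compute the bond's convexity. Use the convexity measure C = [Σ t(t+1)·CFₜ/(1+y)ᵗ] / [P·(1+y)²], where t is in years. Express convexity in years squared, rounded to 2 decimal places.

With y = 0.0465:
  t   CF        PV=CF/(1+0.0465)^t    t·PV        t(t+1)·PV
  1       105.00       100.3344       100.3344         200.6689
  2       105.00        95.8762       191.7524         575.2572
  3       105.00        91.6161       274.8482       1,099.3927
  4        85.00        70.8699       283.4797       1,417.3986
  5        85.00        67.7209       338.6045       2,031.6272
  6        85.00        64.7118       388.2708       2,717.8959
  7        85.00        61.8364       432.8549       3,462.8392
  8     2,085.00     1,449.4132    11,595.3052     104,357.7470
  Σ                  2,002.3789    13,605.4502     115,862.8267
P = 2,002.3789.
Convexity = Σ t(t+1)·PV / [P·(1+y)²] = 115,862.8267 / (2,002.3789 × 1.095162) = 52.83472.

52.83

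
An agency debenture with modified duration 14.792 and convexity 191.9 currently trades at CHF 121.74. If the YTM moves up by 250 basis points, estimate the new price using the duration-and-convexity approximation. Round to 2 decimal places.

Duration effect: -D_mod·Δy = -14.792 × (+0.025) = -0.369800
Convexity effect: ½·C·(Δy)² = 0.5 × 191.9 × (0.025)² = +0.05996875
ΔP/P ≈ -0.369800 + 0.05996875 = -0.30983125
New price ≈ 121.74 × (1 - 0.30983125) = 84.021143625.

CHF 84.02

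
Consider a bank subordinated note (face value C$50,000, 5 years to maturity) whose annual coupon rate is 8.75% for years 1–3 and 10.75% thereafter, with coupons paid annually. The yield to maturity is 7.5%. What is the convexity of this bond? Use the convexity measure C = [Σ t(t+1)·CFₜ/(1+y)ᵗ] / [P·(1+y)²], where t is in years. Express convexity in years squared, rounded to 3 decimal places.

21.015

With y = 0.075:
  t   CF        PV=CF/(1+0.075)^t    t·PV        t(t+1)·PV
  1     4,375.00     4,069.7674     4,069.7674       8,139.5349
  2     4,375.00     3,785.8302     7,571.6604      22,714.9811
  3     4,375.00     3,521.7025    10,565.1075      42,260.4299
  4     5,375.00     4,024.8028    16,099.2114      80,496.0570
  5    55,375.00    38,571.9343   192,859.6713   1,157,158.0280
  Σ                 53,974.0372   231,165.4180   1,310,769.0308
P = 53,974.0372.
Convexity = Σ t(t+1)·PV / [P·(1+y)²] = 1,310,769.0308 / (53,974.0372 × 1.155625) = 21.01476.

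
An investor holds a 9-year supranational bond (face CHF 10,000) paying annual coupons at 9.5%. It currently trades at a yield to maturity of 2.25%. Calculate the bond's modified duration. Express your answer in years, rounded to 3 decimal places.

Periodic yield y = 0.0225. First find Macaulay duration:
  t   CF        PV=CF/(1+0.0225)^t    t·PV
  1       950.00       929.0954       929.0954
  2       950.00       908.6507     1,817.3014
  3       950.00       888.6560     2,665.9679
  4       950.00       869.1012     3,476.4047
  5       950.00       849.9767     4,249.8835
  6       950.00       831.2731     4,987.6384
  7       950.00       812.9810     5,690.8669
  8       950.00       795.0914     6,360.7314
  9    10,950.00     8,962.8116    80,665.3047
  Σ                 15,847.6370   110,843.1942
P = 15,847.6370; Macaulay duration = 110,843.1942 / 15,847.6370 = 6.99430 years.
Modified duration = D_Mac / (1 + y) = 6.99430 / 1.0225 = 6.84040 years.

6.840 years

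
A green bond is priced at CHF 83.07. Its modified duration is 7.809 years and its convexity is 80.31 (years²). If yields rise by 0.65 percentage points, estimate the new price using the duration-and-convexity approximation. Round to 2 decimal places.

CHF 78.99

Duration effect: -D_mod·Δy = -7.809 × (+0.0065) = -0.0507585
Convexity effect: ½·C·(Δy)² = 0.5 × 80.31 × (0.0065)² = +0.00169654875
ΔP/P ≈ -0.0507585 + 0.00169654875 = -0.04906195125
New price ≈ 83.07 × (1 - 0.04906195125) = 78.9944237096625.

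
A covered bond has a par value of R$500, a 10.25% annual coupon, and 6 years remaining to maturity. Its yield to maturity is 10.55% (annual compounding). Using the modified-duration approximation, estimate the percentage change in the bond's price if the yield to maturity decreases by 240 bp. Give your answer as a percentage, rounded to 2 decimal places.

Periodic yield y = 0.1055. Modified duration first:
  t   CF        PV=CF/(1+0.1055)^t    t·PV
  1        51.25        46.3591        46.3591
  2        51.25        41.9350        83.8699
  3        51.25        37.9330       113.7991
  4        51.25        34.3130       137.2521
  5        51.25        31.0385       155.1923
  6       551.25       301.9925     1,811.9548
  Σ                    493.5711     2,348.4274
P = 493.5711; D_Mac = 4.75803 yrs; D_mod = 4.75803/(1+0.1055) = 4.30396 yrs.
ΔP/P ≈ -D_mod · Δy = -4.30396 × (-0.024) = +0.103295 = +10.3295%.

+10.33%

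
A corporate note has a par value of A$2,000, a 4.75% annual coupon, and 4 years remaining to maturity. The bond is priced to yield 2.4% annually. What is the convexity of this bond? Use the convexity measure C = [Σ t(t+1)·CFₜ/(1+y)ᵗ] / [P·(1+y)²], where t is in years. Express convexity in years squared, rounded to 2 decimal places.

With y = 0.024:
  t   CF        PV=CF/(1+0.024)^t    t·PV        t(t+1)·PV
  1        95.00        92.7734        92.7734         185.5469
  2        95.00        90.5991       181.1981         543.5944
  3        95.00        88.4756       265.4269       1,061.7077
  4     2,095.00     1,905.3914     7,621.5656      38,107.8280
  Σ                  2,177.2395     8,160.9641      39,898.6770
P = 2,177.2395.
Convexity = Σ t(t+1)·PV / [P·(1+y)²] = 39,898.6770 / (2,177.2395 × 1.048576) = 17.47642.

17.48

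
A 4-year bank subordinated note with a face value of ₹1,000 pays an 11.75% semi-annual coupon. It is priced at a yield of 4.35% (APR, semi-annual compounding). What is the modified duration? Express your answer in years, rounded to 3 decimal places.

Periodic yield y = 0.02175. First find Macaulay duration:
  t   CF        PV=CF/(1+0.02175)^t    t·PV
  1        58.75        57.4994        57.4994
  2        58.75        56.2754       112.5508
  3        58.75        55.0775       165.2324
  4        58.75        53.9050       215.6201
  5        58.75        52.7576       263.7878
  6        58.75        51.6345       309.8070
  7        58.75        50.5354       353.7475
  8     1,058.75       891.3253     7,130.6027
  Σ                  1,269.0100     8,608.8477
P = 1,269.0100; Macaulay duration = 8,608.8477 / 1,269.0100 = 6.78391 half-year periods = 3.39195 years.
Modified duration = D_Mac / (1 + y) = 3.39195 / 1.02175 = 3.31975 years.

3.320 years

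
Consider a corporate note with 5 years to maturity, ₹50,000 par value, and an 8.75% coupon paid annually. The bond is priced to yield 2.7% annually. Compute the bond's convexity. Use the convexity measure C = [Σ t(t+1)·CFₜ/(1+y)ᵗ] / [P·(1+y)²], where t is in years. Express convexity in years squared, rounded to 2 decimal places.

With y = 0.027:
  t   CF        PV=CF/(1+0.027)^t    t·PV        t(t+1)·PV
  1     4,375.00     4,259.9805     4,259.9805       8,519.9611
  2     4,375.00     4,147.9849     8,295.9699      24,887.9096
  3     4,375.00     4,038.9337    12,116.8012      48,467.2047
  4     4,375.00     3,932.7495    15,730.9979      78,654.9897
  5    54,375.00    47,593.4351   237,967.1757   1,427,803.0545
  Σ                 63,973.0838   278,370.9252   1,588,333.1195
P = 63,973.0838.
Convexity = Σ t(t+1)·PV / [P·(1+y)²] = 1,588,333.1195 / (63,973.0838 × 1.054729) = 23.53984.

23.54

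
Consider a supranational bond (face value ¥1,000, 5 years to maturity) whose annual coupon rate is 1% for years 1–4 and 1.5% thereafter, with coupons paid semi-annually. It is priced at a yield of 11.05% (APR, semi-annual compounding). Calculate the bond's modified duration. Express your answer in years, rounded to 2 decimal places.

4.60 years

Periodic yield y = 0.05525. First find Macaulay duration:
  t   CF        PV=CF/(1+0.05525)^t    t·PV
  1         5.00         4.7382         4.7382
  2         5.00         4.4901         8.9803
  3         5.00         4.2550        12.7651
  4         5.00         4.0323        16.1290
  5         5.00         3.8211        19.1057
  6         5.00         3.6211        21.7265
  7         5.00         3.4315        24.0204
  8         5.00         3.2518        26.0146
  9         7.50         4.6224        41.6012
  10    1,007.50       588.4254     5,884.2545
  Σ                    624.6890     6,059.3355
P = 624.6890; Macaulay duration = 6,059.3355 / 624.6890 = 9.69976 half-year periods = 4.84988 years.
Modified duration = D_Mac / (1 + y) = 4.84988 / 1.05525 = 4.59596 years.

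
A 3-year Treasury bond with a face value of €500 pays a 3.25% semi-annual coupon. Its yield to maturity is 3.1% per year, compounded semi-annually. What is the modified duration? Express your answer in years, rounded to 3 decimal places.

Periodic yield y = 0.0155. First find Macaulay duration:
  t   CF        PV=CF/(1+0.0155)^t    t·PV
  1        8.125         8.0010         8.0010
  2        8.125         7.8789        15.7577
  3        8.125         7.7586        23.2758
  4        8.125         7.6402        30.5607
  5        8.125         7.5236        37.6178
  6      508.125       463.3306     2,779.9837
  Σ                    502.1328     2,895.1968
P = 502.1328; Macaulay duration = 2,895.1968 / 502.1328 = 5.76580 half-year periods = 2.88290 years.
Modified duration = D_Mac / (1 + y) = 2.88290 / 1.0155 = 2.83890 years.

2.839 years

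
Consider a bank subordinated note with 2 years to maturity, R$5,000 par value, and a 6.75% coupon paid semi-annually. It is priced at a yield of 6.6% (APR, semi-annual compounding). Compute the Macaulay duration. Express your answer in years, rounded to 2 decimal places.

1.90 years

Periodic yield y = 0.033. Discount each cash flow and weight by its period:
  t   CF        PV=CF/(1+0.033)^t    t·PV
  1       168.75       163.3591       163.3591
  2       168.75       158.1405       316.2810
  3       168.75       153.0886       459.2658
  4     5,168.75     4,539.2514    18,157.0058
  Σ                  5,013.8397    19,095.9117
Price P = Σ PV = 5,013.8397.
Macaulay duration = Σ(t·PV) / P = 19,095.9117 / 5,013.8397 = 3.80864 half-year periods.
In years: 3.80864 / 2 = 1.90432 years.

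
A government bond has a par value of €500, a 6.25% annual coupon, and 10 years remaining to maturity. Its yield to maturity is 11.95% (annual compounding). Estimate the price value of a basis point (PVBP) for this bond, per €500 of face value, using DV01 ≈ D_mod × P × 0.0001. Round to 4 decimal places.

Periodic yield y = 0.1195.
  t   CF        PV=CF/(1+0.1195)^t    t·PV
  1        31.25        27.9142        27.9142
  2        31.25        24.9346        49.8691
  3        31.25        22.2729        66.8188
  4        31.25        19.8954        79.5818
  5        31.25        17.7717        88.8586
  6        31.25        15.8747        95.2482
  7        31.25        14.1802        99.2612
  8        31.25        12.6665       101.3321
  9        31.25        11.3144       101.8300
  10      531.25       171.8138     1,718.1377
  Σ                    338.6385     2,428.8518
P = 338.6385; D_Mac = 7.17240 yrs; D_mod = 6.40679 yrs.
DV01 ≈ 6.40679 × 338.6385 × 0.0001 = 0.216959.

€0.2170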